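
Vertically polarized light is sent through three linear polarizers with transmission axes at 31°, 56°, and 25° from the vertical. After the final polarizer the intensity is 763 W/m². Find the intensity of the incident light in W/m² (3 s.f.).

I₀ ≈ 1720 W/m²

By Malus's law, I₁ = I₀ cos²(31° − 0°) = I₀ cos²(31°) = 0.7347 I₀.
I₂ = I₁ cos²(56° − 31°) = 0.7347 I₀ · cos²(25°) = 0.6035 I₀.
I₃ = I₂ cos²(25° − 56°) = 0.6035 I₀ · cos²(31°) = 0.4434 I₀.
So 763 W/m² = 0.4434 I₀, giving I₀ = 763/0.4434 = 1721 W/m².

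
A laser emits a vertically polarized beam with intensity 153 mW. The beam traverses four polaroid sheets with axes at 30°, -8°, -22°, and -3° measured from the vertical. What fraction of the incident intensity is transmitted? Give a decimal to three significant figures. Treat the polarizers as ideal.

I/I₀ ≈ 0.392

I₁ = 153 mW · cos²(30°) = 114.8 mW.
I₂ = I₁ · cos²(38°) = 114.8 · 0.621 = 71.26 mW.
I₃ = I₂ · cos²(14°) = 71.26 · 0.9415 = 67.08 mW.
I₄ = I₃ · cos²(19°) = 67.08 · 0.894 = 59.97 mW.
Transmitted fraction = 0.392.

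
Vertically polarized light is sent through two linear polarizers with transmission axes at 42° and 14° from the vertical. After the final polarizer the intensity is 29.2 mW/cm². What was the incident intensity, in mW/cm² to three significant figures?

I₀ ≈ 67.8 mW/cm²

I₁ = I₀ cos²(42° − 0°) = I₀ cos²(42°) = 0.5523 I₀.
I₂ = I₁ cos²(14° − 42°) = 0.5523 I₀ · cos²(28°) = 0.4305 I₀.
So 29.2 mW/cm² = 0.4305 I₀, giving I₀ = 29.2/0.4305 = 67.82 mW/cm².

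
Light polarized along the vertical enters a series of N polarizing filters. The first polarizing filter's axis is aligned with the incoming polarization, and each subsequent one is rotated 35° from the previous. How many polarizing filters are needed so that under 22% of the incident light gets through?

N = 5

First polarizer is aligned with the polarization: full transmission.
Each further stage multiplies by cos²(35°) = 0.671.
After N polarizers: T = 0.671^(N−1). Require T < 0.22 ⇒ N−1 > ln(0.22)/ln(0.671) = 3.80, so N−1 ≥ 4 and N = 5.
Check: N=5 gives T = 0.2027 < 0.22; N=4 gives T = 0.3021.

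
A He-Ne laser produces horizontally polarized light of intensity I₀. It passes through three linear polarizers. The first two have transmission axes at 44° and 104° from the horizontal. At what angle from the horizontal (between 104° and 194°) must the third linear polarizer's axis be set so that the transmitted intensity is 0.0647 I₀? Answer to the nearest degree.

I₁ = I₀ cos²(44° − 0°) = I₀ cos²(44°) = 0.5174 I₀.
I₂ = I₁ cos²(104° − 44°) = 0.5174 I₀ · cos²(60°) = 0.1294 I₀.
Need I₃/I₀ = 0.0647, so cos²(θ − 104°) = 0.0647 / 0.1294 = 0.5001.
θ − 104° = arccos(√0.5001) = 45.0°, giving θ ≈ 104 + 45.0 = 149.0°.

θ ≈ 149°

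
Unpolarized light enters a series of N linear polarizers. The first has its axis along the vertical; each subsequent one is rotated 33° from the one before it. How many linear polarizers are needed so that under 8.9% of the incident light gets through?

First polarizer halves the unpolarized light: factor 1/2.
Each further stage multiplies by cos²(33°) = 0.7034.
After N polarizers: T = 0.5·0.7034^(N−1). Require T < 0.089 ⇒ N−1 > ln(0.089/0.5)/ln(0.7034) = 4.91, so N−1 ≥ 5 and N = 6.
Check: N=6 gives T = 0.08608 < 0.089; N=5 gives T = 0.1224.

N = 6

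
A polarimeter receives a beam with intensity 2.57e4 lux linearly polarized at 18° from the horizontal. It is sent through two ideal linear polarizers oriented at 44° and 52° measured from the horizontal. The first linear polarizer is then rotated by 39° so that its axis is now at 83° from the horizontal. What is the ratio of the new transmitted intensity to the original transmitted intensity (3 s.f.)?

I_new/I_old ≈ 0.166

Before rotation:
I₁ = I₀ cos²(44° − 18°) = I₀ cos²(26°) = 0.8078 I₀.
I₂ = I₁ cos²(52° − 44°) = 0.8078 I₀ · cos²(8°) = 0.7922 I₀.
After rotation:
I₁ = I₀ cos²(83° − 18°) = I₀ cos²(65°) = 0.1786 I₀.
I₂ = I₁ cos²(52° − 83°) = 0.1786 I₀ · cos²(31°) = 0.1312 I₀.
Ratio = 0.1312 / 0.7922 = 0.1657.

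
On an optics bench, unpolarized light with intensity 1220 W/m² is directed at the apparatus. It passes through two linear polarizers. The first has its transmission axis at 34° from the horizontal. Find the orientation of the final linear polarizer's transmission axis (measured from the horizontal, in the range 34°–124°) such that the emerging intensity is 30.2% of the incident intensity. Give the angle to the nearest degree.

θ ≈ 73°

Unpolarized light through the first polarizer → I₁ = ½ I₀, now polarized at 34°.
Need I₂/I₀ = 0.302, so cos²(θ − 34°) = 0.302 / 0.5 = 0.604.
θ − 34° = arccos(√0.604) = 39.0°, giving θ ≈ 34 + 39.0 = 73.0°.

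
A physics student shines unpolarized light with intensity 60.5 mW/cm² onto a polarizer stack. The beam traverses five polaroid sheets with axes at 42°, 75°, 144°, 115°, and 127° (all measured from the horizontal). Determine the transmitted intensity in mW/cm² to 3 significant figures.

Unpolarized light through the first polarizer → I₁ = 60.5 mW/cm²/2 = 30.25 mW/cm², polarized at 42°.
I₂ = I₁ · cos²(33°) = 30.25 · 0.7034 = 21.28 mW/cm².
I₃ = I₂ · cos²(69°) = 21.28 · 0.1284 = 2.733 mW/cm².
I₄ = I₃ · cos²(29°) = 2.733 · 0.765 = 2.09 mW/cm².
I₅ = I₄ · cos²(12°) = 2.09 · 0.9568 = 2 mW/cm².

I ≈ 2.00 mW/cm²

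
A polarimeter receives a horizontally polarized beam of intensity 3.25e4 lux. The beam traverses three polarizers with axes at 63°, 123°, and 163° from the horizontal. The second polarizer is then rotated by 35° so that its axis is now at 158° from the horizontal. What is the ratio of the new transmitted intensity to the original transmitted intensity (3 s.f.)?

I_new/I_old ≈ 0.0514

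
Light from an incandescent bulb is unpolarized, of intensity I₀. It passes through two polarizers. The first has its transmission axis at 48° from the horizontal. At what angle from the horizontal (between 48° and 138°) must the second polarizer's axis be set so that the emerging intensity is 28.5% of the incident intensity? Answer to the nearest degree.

Unpolarized light through the first polarizer → I₁ = ½ I₀, now polarized at 48°.
Need I₂/I₀ = 0.285, so cos²(θ − 48°) = 0.285 / 0.5 = 0.57.
θ − 48° = arccos(√0.57) = 41.0°, giving θ ≈ 48 + 41.0 = 89.0°.

θ ≈ 89°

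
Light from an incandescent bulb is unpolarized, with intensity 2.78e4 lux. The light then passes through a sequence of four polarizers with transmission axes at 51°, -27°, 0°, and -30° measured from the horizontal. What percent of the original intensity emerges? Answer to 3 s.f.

≈ 1.29%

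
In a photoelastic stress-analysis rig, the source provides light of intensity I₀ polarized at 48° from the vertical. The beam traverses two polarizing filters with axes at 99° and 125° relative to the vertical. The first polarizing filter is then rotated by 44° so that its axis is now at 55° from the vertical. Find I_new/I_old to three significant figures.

I_new/I_old ≈ 0.360

Before rotation:
By Malus's law, I₁ = I₀ cos²(99° − 48°) = I₀ cos²(51°) = 0.396 I₀.
I₂ = I₁ cos²(125° − 99°) = 0.396 I₀ · cos²(26°) = 0.3199 I₀.
After rotation:
I₁ = I₀ cos²(55° − 48°) = I₀ cos²(7°) = 0.9851 I₀.
I₂ = I₁ cos²(125° − 55°) = 0.9851 I₀ · cos²(70°) = 0.1152 I₀.
Ratio = 0.1152 / 0.3199 = 0.3602.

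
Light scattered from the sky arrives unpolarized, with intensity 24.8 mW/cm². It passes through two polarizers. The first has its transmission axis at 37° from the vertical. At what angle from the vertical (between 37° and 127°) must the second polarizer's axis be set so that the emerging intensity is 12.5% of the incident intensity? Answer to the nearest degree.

Unpolarized light through the first polarizer → I₁ = ½ I₀, now polarized at 37°.
Need I₂/I₀ = 0.125, so cos²(θ − 37°) = 0.125 / 0.5 = 0.25.
θ − 37° = arccos(√0.25) = 60.0°, giving θ ≈ 37 + 60.0 = 97.0°.

θ ≈ 97°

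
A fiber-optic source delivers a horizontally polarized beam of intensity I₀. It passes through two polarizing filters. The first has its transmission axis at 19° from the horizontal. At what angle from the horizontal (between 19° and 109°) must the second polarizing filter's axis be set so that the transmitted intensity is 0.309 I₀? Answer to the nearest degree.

By Malus's law, I₁ = I₀ cos²(19° − 0°) = I₀ cos²(19°) = 0.894 I₀.
Need I₂/I₀ = 0.309, so cos²(θ − 19°) = 0.309 / 0.894 = 0.3456.
θ − 19° = arccos(√0.3456) = 54.0°, giving θ ≈ 19 + 54.0 = 73.0°.

θ ≈ 73°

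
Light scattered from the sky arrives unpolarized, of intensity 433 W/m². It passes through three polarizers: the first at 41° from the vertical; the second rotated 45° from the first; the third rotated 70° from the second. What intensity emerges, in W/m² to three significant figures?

I ≈ 12.7 W/m²

Unpolarized light through the first polarizer → I₁ = 433 W/m²/2 = 216.5 W/m², polarized at 41°.
I₂ = I₁ · cos²(45°) = 216.5 · 0.5 = 108.3 W/m².
I₃ = I₂ · cos²(70°) = 108.3 · 0.117 = 12.66 W/m².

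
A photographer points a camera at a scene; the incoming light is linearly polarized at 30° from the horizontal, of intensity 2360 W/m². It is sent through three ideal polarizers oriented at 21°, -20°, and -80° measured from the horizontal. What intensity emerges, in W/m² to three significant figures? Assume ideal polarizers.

I ≈ 328 W/m²

I₁ = 2360 W/m² · cos²(9°) = 2302 W/m².
I₂ = I₁ · cos²(41°) = 2302 · 0.5696 = 1311 W/m².
I₃ = I₂ · cos²(60°) = 1311 · 0.25 = 327.8 W/m².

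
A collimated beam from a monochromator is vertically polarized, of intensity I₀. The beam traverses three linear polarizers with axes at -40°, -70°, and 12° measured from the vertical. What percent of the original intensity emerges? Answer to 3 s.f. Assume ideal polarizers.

By Malus's law, I₁ = I₀ cos²(-40° − 0°) = I₀ cos²(40°) = 0.5868 I₀.
I₂ = I₁ cos²(-70° + 40°) = 0.5868 I₀ · cos²(30°) = 0.4401 I₀.
I₃ = I₂ cos²(12° + 70°) = 0.4401 I₀ · cos²(82°) = 0.008525 I₀.
That is 0.8525% of the incident intensity.

≈ 0.852%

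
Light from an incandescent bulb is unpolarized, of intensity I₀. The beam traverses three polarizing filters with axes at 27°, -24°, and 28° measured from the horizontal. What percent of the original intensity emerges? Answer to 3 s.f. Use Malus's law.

≈ 7.51%

Unpolarized light through the first polarizer → I₁ = ½ I₀, now polarized at 27°.
I₂ = I₁ cos²(-24° − 27°) = 0.5 I₀ · cos²(51°) = 0.198 I₀.
I₃ = I₂ cos²(28° + 24°) = 0.198 I₀ · cos²(52°) = 0.07506 I₀.
That is 7.506% of the incident intensity.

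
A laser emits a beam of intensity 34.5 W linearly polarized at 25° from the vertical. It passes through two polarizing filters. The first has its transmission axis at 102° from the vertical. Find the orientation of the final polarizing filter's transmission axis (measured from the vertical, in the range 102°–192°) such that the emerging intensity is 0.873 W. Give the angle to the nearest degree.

By Malus's law, I₁ = I₀ cos²(102° − 25°) = I₀ cos²(77°) = 0.0506 I₀.
Target fraction: 0.873 / 34.5 W = 0.0253 of I₀.
Need I₂/I₀ = 0.0253, so cos²(θ − 102°) = 0.0253 / 0.0506 = 0.5001.
θ − 102° = arccos(√0.5001) = 45.0°, giving θ ≈ 102 + 45.0 = 147.0°.

θ ≈ 147°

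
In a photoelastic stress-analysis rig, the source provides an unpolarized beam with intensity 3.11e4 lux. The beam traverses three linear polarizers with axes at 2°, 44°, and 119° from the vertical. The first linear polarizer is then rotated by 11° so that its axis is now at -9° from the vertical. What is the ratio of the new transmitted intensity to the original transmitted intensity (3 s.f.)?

Before rotation:
Unpolarized light through the first polarizer → I₁ = ½ I₀, now polarized at 2°.
I₂ = I₁ cos²(44° − 2°) = 0.5 I₀ · cos²(42°) = 0.2761 I₀.
I₃ = I₂ cos²(119° − 44°) = 0.2761 I₀ · cos²(75°) = 0.0185 I₀.
After rotation:
Unpolarized light through the first polarizer → I₁ = ½ I₀, now polarized at -9°.
I₂ = I₁ cos²(44° + 9°) = 0.5 I₀ · cos²(53°) = 0.1811 I₀.
I₃ = I₂ cos²(119° − 44°) = 0.1811 I₀ · cos²(75°) = 0.01213 I₀.
Ratio = 0.01213 / 0.0185 = 0.6558.

I_new/I_old ≈ 0.656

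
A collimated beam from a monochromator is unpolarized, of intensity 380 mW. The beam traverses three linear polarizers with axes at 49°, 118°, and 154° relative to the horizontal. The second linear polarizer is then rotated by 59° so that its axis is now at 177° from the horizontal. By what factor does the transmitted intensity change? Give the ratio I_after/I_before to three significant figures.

Before rotation:
Unpolarized light through the first polarizer → I₁ = ½ I₀, now polarized at 49°.
I₂ = I₁ cos²(118° − 49°) = 0.5 I₀ · cos²(69°) = 0.06421 I₀.
I₃ = I₂ cos²(154° − 118°) = 0.06421 I₀ · cos²(36°) = 0.04203 I₀.
After rotation:
Unpolarized light through the first polarizer → I₁ = ½ I₀, now polarized at 49°.
Angle between axes 1 and 2: 52°. I₂ = 0.5 I₀ · cos²(52°) = 0.1895 I₀.
I₃ = I₂ cos²(154° − 177°) = 0.1895 I₀ · cos²(23°) = 0.1606 I₀.
Ratio = 0.1606 / 0.04203 = 3.821.

I_new/I_old ≈ 3.82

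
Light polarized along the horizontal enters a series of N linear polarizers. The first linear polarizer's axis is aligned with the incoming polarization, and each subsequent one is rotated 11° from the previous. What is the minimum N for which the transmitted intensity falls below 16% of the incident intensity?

First polarizer is aligned with the polarization: full transmission.
Each further stage multiplies by cos²(11°) = 0.9636.
After N polarizers: T = 0.9636^(N−1). Require T < 0.16 ⇒ N−1 > ln(0.16)/ln(0.9636) = 49.41, so N−1 ≥ 50 and N = 51.
Check: N=51 gives T = 0.1566 < 0.16; N=50 gives T = 0.1625.

N = 51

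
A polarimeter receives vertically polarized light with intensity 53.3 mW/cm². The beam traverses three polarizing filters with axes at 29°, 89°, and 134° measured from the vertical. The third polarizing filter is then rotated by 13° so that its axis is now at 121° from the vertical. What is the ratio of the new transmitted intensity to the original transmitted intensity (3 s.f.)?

Before rotation:
I₁ = I₀ cos²(29° − 0°) = I₀ cos²(29°) = 0.765 I₀.
I₂ = I₁ cos²(89° − 29°) = 0.765 I₀ · cos²(60°) = 0.1912 I₀.
I₃ = I₂ cos²(134° − 89°) = 0.1912 I₀ · cos²(45°) = 0.09562 I₀.
After rotation:
I₁ = I₀ cos²(29° − 0°) = I₀ cos²(29°) = 0.765 I₀.
I₂ = I₁ cos²(89° − 29°) = 0.765 I₀ · cos²(60°) = 0.1912 I₀.
I₃ = I₂ cos²(121° − 89°) = 0.1912 I₀ · cos²(32°) = 0.1375 I₀.
Ratio = 0.1375 / 0.09562 = 1.438.

I_new/I_old ≈ 1.44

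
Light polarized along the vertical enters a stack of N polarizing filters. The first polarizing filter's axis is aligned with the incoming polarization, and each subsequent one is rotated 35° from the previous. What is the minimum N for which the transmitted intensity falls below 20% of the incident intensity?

First polarizer is aligned with the polarization: full transmission.
Each further stage multiplies by cos²(35°) = 0.671.
After N polarizers: T = 0.671^(N−1). Require T < 0.20 ⇒ N−1 > ln(0.20)/ln(0.671) = 4.03, so N−1 ≥ 5 and N = 6.
Check: N=6 gives T = 0.136 < 0.20; N=5 gives T = 0.2027.

N = 6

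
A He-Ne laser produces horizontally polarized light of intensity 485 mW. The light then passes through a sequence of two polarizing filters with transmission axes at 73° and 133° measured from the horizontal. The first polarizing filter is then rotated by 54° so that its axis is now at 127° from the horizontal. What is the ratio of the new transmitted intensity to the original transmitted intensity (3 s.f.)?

I_new/I_old ≈ 16.8

Before rotation:
By Malus's law, I₁ = I₀ cos²(73° − 0°) = I₀ cos²(73°) = 0.08548 I₀.
I₂ = I₁ cos²(133° − 73°) = 0.08548 I₀ · cos²(60°) = 0.02137 I₀.
After rotation:
I₁ = I₀ cos²(127° − 0°) = I₀ cos²(53°) = 0.3622 I₀.
I₂ = I₁ cos²(133° − 127°) = 0.3622 I₀ · cos²(6°) = 0.3582 I₀.
Ratio = 0.3582 / 0.02137 = 16.76.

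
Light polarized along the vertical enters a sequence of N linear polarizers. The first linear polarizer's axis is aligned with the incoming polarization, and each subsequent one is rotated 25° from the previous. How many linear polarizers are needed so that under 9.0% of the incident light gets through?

N = 14

First polarizer is aligned with the polarization: full transmission.
Each further stage multiplies by cos²(25°) = 0.8214.
After N polarizers: T = 0.8214^(N−1). Require T < 0.090 ⇒ N−1 > ln(0.090)/ln(0.8214) = 12.24, so N−1 ≥ 13 and N = 14.
Check: N=14 gives T = 0.07748 < 0.090; N=13 gives T = 0.09432.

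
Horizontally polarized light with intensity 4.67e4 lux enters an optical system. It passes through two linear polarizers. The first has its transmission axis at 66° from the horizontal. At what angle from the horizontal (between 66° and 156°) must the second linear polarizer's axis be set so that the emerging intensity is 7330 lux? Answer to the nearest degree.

I₁ = I₀ cos²(66° − 0°) = I₀ cos²(66°) = 0.1654 I₀.
Target fraction: 7330 / 4.67e4 lux = 0.157 of I₀.
Need I₂/I₀ = 0.157, so cos²(θ − 66°) = 0.157 / 0.1654 = 0.9488.
θ − 66° = arccos(√0.9488) = 13.1°, giving θ ≈ 66 + 13.1 = 79.1°.

θ ≈ 79°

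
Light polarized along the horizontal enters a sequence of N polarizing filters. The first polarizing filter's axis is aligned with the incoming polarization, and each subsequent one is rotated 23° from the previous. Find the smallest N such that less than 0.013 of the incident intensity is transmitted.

N = 28

First polarizer is aligned with the polarization: full transmission.
Each further stage multiplies by cos²(23°) = 0.8473.
After N polarizers: T = 0.8473^(N−1). Require T < 0.013 ⇒ N−1 > ln(0.013)/ln(0.8473) = 26.21, so N−1 ≥ 27 and N = 28.
Check: N=28 gives T = 0.01141 < 0.013; N=27 gives T = 0.01347.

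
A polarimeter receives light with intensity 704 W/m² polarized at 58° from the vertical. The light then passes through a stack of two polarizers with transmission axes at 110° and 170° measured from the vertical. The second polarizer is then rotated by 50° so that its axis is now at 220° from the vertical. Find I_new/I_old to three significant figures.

I_new/I_old ≈ 0.468

Before rotation:
I₁ = I₀ cos²(110° − 58°) = I₀ cos²(52°) = 0.379 I₀.
I₂ = I₁ cos²(170° − 110°) = 0.379 I₀ · cos²(60°) = 0.09476 I₀.
After rotation:
I₁ = I₀ cos²(110° − 58°) = I₀ cos²(52°) = 0.379 I₀.
Angle between axes 1 and 2: 70°. I₂ = 0.379 I₀ · cos²(70°) = 0.04434 I₀.
Ratio = 0.04434 / 0.09476 = 0.4679.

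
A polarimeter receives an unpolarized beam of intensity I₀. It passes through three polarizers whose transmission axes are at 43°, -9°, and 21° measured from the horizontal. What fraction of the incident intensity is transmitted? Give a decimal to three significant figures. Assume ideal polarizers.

≈ 0.142 I₀

Unpolarized light through the first polarizer → I₁ = ½ I₀, now polarized at 43°.
I₂ = I₁ cos²(-9° − 43°) = 0.5 I₀ · cos²(52°) = 0.1895 I₀.
I₃ = I₂ cos²(21° + 9°) = 0.1895 I₀ · cos²(30°) = 0.1421 I₀.
Transmitted fraction = 0.1421.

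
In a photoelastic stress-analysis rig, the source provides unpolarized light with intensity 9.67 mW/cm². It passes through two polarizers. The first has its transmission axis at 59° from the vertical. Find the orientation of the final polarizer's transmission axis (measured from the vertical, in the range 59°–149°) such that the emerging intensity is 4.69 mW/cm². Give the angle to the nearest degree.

Unpolarized light through the first polarizer → I₁ = ½ I₀, now polarized at 59°.
Target fraction: 4.69 / 9.67 mW/cm² = 0.485 of I₀.
Need I₂/I₀ = 0.485, so cos²(θ − 59°) = 0.485 / 0.5 = 0.97.
θ − 59° = arccos(√0.97) = 10.0°, giving θ ≈ 59 + 10.0 = 69.0°.

θ ≈ 69°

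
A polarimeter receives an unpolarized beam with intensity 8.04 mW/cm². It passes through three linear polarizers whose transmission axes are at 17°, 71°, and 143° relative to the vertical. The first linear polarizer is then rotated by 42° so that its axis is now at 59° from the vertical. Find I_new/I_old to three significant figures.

Before rotation:
Unpolarized light through the first polarizer → I₁ = ½ I₀, now polarized at 17°.
I₂ = I₁ cos²(71° − 17°) = 0.5 I₀ · cos²(54°) = 0.1727 I₀.
I₃ = I₂ cos²(143° − 71°) = 0.1727 I₀ · cos²(72°) = 0.0165 I₀.
After rotation:
Unpolarized light through the first polarizer → I₁ = ½ I₀, now polarized at 59°.
I₂ = I₁ cos²(71° − 59°) = 0.5 I₀ · cos²(12°) = 0.4784 I₀.
I₃ = I₂ cos²(143° − 71°) = 0.4784 I₀ · cos²(72°) = 0.04568 I₀.
Ratio = 0.04568 / 0.0165 = 2.769.

I_new/I_old ≈ 2.77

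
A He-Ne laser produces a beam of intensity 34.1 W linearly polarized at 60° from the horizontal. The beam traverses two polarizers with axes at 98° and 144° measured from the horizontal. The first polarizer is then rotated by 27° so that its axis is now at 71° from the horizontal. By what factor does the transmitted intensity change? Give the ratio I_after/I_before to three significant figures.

I_new/I_old ≈ 0.275

Before rotation:
By Malus's law, I₁ = I₀ cos²(98° − 60°) = I₀ cos²(38°) = 0.621 I₀.
I₂ = I₁ cos²(144° − 98°) = 0.621 I₀ · cos²(46°) = 0.2996 I₀.
After rotation:
I₁ = I₀ cos²(71° − 60°) = I₀ cos²(11°) = 0.9636 I₀.
I₂ = I₁ cos²(144° − 71°) = 0.9636 I₀ · cos²(73°) = 0.08237 I₀.
Ratio = 0.08237 / 0.2996 = 0.2749.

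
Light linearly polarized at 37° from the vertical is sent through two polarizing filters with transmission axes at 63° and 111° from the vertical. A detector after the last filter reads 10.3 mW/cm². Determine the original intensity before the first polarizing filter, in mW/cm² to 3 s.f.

I₀ ≈ 28.5 mW/cm²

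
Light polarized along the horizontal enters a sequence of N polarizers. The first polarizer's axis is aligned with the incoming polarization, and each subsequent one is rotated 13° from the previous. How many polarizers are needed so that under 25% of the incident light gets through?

N = 28

First polarizer is aligned with the polarization: full transmission.
Each further stage multiplies by cos²(13°) = 0.9494.
After N polarizers: T = 0.9494^(N−1). Require T < 0.25 ⇒ N−1 > ln(0.25)/ln(0.9494) = 26.70, so N−1 ≥ 27 and N = 28.
Check: N=28 gives T = 0.2461 < 0.25; N=27 gives T = 0.2592.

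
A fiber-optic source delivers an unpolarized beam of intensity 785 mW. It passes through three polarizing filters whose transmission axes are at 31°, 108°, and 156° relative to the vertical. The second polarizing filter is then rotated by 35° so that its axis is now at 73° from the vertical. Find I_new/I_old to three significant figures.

Before rotation:
Unpolarized light through the first polarizer → I₁ = ½ I₀, now polarized at 31°.
I₂ = I₁ cos²(108° − 31°) = 0.5 I₀ · cos²(77°) = 0.0253 I₀.
I₃ = I₂ cos²(156° − 108°) = 0.0253 I₀ · cos²(48°) = 0.01133 I₀.
After rotation:
Unpolarized light through the first polarizer → I₁ = ½ I₀, now polarized at 31°.
I₂ = I₁ cos²(73° − 31°) = 0.5 I₀ · cos²(42°) = 0.2761 I₀.
I₃ = I₂ cos²(156° − 73°) = 0.2761 I₀ · cos²(83°) = 0.004101 I₀.
Ratio = 0.004101 / 0.01133 = 0.362.

I_new/I_old ≈ 0.362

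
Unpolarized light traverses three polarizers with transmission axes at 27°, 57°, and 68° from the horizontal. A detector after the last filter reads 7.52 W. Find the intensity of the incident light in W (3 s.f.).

I₀ ≈ 20.8 W

Unpolarized light through the first polarizer → I₁ = ½ I₀, now polarized at 27°.
I₂ = I₁ cos²(57° − 27°) = 0.5 I₀ · cos²(30°) = 0.375 I₀.
I₃ = I₂ cos²(68° − 57°) = 0.375 I₀ · cos²(11°) = 0.3613 I₀.
So 7.52 W = 0.3613 I₀, giving I₀ = 7.52/0.3613 = 20.81 W.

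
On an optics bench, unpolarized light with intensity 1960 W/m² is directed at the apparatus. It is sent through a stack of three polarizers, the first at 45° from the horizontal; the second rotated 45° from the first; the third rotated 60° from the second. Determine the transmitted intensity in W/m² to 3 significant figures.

I ≈ 123 W/m²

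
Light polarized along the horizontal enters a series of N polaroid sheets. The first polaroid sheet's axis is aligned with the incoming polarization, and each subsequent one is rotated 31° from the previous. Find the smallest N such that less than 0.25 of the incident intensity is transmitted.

First polarizer is aligned with the polarization: full transmission.
Each further stage multiplies by cos²(31°) = 0.7347.
After N polarizers: T = 0.7347^(N−1). Require T < 0.25 ⇒ N−1 > ln(0.25)/ln(0.7347) = 4.50, so N−1 ≥ 5 and N = 6.
Check: N=6 gives T = 0.2141 < 0.25; N=5 gives T = 0.2914.

N = 6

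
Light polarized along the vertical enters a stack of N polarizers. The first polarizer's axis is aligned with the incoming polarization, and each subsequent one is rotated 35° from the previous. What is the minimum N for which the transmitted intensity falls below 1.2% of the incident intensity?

N = 13

First polarizer is aligned with the polarization: full transmission.
Each further stage multiplies by cos²(35°) = 0.671.
After N polarizers: T = 0.671^(N−1). Require T < 0.012 ⇒ N−1 > ln(0.012)/ln(0.671) = 11.09, so N−1 ≥ 12 and N = 13.
Check: N=13 gives T = 0.008332 < 0.012; N=12 gives T = 0.01242.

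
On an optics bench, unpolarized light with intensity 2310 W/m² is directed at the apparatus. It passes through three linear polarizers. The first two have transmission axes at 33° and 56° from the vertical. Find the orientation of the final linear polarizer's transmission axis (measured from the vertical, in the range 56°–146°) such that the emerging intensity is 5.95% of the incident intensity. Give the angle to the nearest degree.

Unpolarized light through the first polarizer → I₁ = ½ I₀, now polarized at 33°.
I₂ = I₁ cos²(56° − 33°) = 0.5 I₀ · cos²(23°) = 0.4237 I₀.
Need I₃/I₀ = 0.0595, so cos²(θ − 56°) = 0.0595 / 0.4237 = 0.1404.
θ − 56° = arccos(√0.1404) = 68.0°, giving θ ≈ 56 + 68.0 = 124.0°.

θ ≈ 124°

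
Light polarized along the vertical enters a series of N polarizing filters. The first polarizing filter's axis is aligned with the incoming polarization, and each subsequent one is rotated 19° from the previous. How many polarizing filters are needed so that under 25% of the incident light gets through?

N = 14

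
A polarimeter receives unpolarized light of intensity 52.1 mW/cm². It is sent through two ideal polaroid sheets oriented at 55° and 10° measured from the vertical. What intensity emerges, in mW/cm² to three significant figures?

I ≈ 13.0 mW/cm²

Unpolarized light through the first polarizer → I₁ = 52.1 mW/cm²/2 = 26.05 mW/cm², polarized at 55°.
I₂ = I₁ · cos²(45°) = 26.05 · 0.5 = 13.03 mW/cm².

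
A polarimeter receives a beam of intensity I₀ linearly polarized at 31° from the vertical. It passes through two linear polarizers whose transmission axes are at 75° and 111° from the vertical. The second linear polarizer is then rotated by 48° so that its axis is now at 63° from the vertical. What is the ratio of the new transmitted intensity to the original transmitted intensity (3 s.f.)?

I_new/I_old ≈ 1.46

Before rotation:
I₁ = I₀ cos²(75° − 31°) = I₀ cos²(44°) = 0.5174 I₀.
I₂ = I₁ cos²(111° − 75°) = 0.5174 I₀ · cos²(36°) = 0.3387 I₀.
After rotation:
I₁ = I₀ cos²(75° − 31°) = I₀ cos²(44°) = 0.5174 I₀.
I₂ = I₁ cos²(63° − 75°) = 0.5174 I₀ · cos²(12°) = 0.4951 I₀.
Ratio = 0.4951 / 0.3387 = 1.462.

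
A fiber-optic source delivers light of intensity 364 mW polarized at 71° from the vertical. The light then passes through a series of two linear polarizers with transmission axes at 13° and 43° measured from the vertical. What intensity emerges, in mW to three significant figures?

By Malus's law, I₁ = 364 mW · cos²(58°) = 102.2 mW.
I₂ = I₁ · cos²(30°) = 102.2 · 0.75 = 76.66 mW.

I ≈ 76.7 mW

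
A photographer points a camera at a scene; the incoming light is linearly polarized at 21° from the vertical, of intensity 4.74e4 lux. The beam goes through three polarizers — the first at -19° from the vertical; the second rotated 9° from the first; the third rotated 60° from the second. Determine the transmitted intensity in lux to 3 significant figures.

I ≈ 6780 lux

By Malus's law, I₁ = 4.74e4 lux · cos²(40°) = 2.782e+04 lux.
I₂ = I₁ · cos²(9°) = 2.782e+04 · 0.9755 = 2.713e+04 lux.
I₃ = I₂ · cos²(60°) = 2.713e+04 · 0.25 = 6784 lux.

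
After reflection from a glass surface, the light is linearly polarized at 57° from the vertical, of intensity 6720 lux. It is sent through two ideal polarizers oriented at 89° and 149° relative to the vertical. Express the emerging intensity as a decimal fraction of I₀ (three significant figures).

I₁ = 6720 lux · cos²(32°) = 4833 lux.
I₂ = I₁ · cos²(60°) = 4833 · 0.25 = 1208 lux.
Transmitted fraction = 0.1798.

I/I₀ ≈ 0.180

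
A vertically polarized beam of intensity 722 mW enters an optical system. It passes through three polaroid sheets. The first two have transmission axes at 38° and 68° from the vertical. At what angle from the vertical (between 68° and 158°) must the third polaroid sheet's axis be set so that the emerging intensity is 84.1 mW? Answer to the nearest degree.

θ ≈ 128°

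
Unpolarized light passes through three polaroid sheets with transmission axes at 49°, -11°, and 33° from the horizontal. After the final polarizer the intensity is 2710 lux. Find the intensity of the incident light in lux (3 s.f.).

Unpolarized light through the first polarizer → I₁ = ½ I₀, now polarized at 49°.
I₂ = I₁ cos²(-11° − 49°) = 0.5 I₀ · cos²(60°) = 0.125 I₀.
I₃ = I₂ cos²(33° + 11°) = 0.125 I₀ · cos²(44°) = 0.06468 I₀.
So 2710 lux = 0.06468 I₀, giving I₀ = 2710/0.06468 = 4.19e+04 lux.

I₀ ≈ 4.19e4 lux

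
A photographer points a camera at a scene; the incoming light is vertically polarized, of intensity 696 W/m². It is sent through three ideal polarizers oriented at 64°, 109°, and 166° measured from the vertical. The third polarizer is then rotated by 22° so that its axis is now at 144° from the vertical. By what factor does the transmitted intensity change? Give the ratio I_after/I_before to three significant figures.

Before rotation:
I₁ = I₀ cos²(64° − 0°) = I₀ cos²(64°) = 0.1922 I₀.
I₂ = I₁ cos²(109° − 64°) = 0.1922 I₀ · cos²(45°) = 0.09608 I₀.
I₃ = I₂ cos²(166° − 109°) = 0.09608 I₀ · cos²(57°) = 0.0285 I₀.
After rotation:
I₁ = I₀ cos²(64° − 0°) = I₀ cos²(64°) = 0.1922 I₀.
I₂ = I₁ cos²(109° − 64°) = 0.1922 I₀ · cos²(45°) = 0.09608 I₀.
I₃ = I₂ cos²(144° − 109°) = 0.09608 I₀ · cos²(35°) = 0.06447 I₀.
Ratio = 0.06447 / 0.0285 = 2.262.

I_new/I_old ≈ 2.26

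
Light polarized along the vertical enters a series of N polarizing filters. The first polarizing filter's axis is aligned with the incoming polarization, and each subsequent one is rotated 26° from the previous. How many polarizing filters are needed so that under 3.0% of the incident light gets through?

First polarizer is aligned with the polarization: full transmission.
Each further stage multiplies by cos²(26°) = 0.8078.
After N polarizers: T = 0.8078^(N−1). Require T < 0.030 ⇒ N−1 > ln(0.030)/ln(0.8078) = 16.43, so N−1 ≥ 17 and N = 18.
Check: N=18 gives T = 0.02657 < 0.030; N=17 gives T = 0.03289.

N = 18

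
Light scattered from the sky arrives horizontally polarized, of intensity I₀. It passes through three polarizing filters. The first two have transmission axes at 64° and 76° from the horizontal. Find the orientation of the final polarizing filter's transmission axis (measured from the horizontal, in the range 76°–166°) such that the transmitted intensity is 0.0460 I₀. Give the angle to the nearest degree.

θ ≈ 136°

By Malus's law, I₁ = I₀ cos²(64° − 0°) = I₀ cos²(64°) = 0.1922 I₀.
I₂ = I₁ cos²(76° − 64°) = 0.1922 I₀ · cos²(12°) = 0.1839 I₀.
Need I₃/I₀ = 0.046, so cos²(θ − 76°) = 0.046 / 0.1839 = 0.2502.
θ − 76° = arccos(√0.2502) = 60.0°, giving θ ≈ 76 + 60.0 = 136.0°.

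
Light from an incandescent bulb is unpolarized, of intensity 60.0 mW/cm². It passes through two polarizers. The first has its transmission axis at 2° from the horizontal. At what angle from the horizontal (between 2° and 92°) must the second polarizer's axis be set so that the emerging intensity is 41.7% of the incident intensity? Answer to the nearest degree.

θ ≈ 26°

Unpolarized light through the first polarizer → I₁ = ½ I₀, now polarized at 2°.
Need I₂/I₀ = 0.417, so cos²(θ − 2°) = 0.417 / 0.5 = 0.834.
θ − 2° = arccos(√0.834) = 24.0°, giving θ ≈ 2 + 24.0 = 26.0°.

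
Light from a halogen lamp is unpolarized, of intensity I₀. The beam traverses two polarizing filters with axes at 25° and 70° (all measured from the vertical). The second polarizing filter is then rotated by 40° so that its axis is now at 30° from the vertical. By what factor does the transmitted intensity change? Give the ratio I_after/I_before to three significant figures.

Before rotation:
Unpolarized light through the first polarizer → I₁ = ½ I₀, now polarized at 25°.
I₂ = I₁ cos²(70° − 25°) = 0.5 I₀ · cos²(45°) = 0.25 I₀.
After rotation:
Unpolarized light through the first polarizer → I₁ = ½ I₀, now polarized at 25°.
I₂ = I₁ cos²(30° − 25°) = 0.5 I₀ · cos²(5°) = 0.4962 I₀.
Ratio = 0.4962 / 0.25 = 1.985.

I_new/I_old ≈ 1.98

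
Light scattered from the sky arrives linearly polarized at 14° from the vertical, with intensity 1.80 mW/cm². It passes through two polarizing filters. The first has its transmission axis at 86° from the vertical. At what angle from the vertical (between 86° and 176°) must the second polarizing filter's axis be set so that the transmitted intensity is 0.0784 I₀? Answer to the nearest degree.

θ ≈ 111°

I₁ = I₀ cos²(86° − 14°) = I₀ cos²(72°) = 0.09549 I₀.
Need I₂/I₀ = 0.0784, so cos²(θ − 86°) = 0.0784 / 0.09549 = 0.821.
θ − 86° = arccos(√0.821) = 25.0°, giving θ ≈ 86 + 25.0 = 111.0°.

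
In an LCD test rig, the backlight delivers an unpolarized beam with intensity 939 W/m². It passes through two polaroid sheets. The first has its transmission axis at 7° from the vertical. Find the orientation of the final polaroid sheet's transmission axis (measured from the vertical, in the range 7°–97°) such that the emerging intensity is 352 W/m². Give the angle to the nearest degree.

θ ≈ 37°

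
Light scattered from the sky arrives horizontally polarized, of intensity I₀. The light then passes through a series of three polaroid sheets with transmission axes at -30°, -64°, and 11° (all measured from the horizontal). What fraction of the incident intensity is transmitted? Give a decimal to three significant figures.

I₁ = I₀ cos²(-30° − 0°) = I₀ cos²(30°) = 0.75 I₀.
I₂ = I₁ cos²(-64° + 30°) = 0.75 I₀ · cos²(34°) = 0.5155 I₀.
I₃ = I₂ cos²(11° + 64°) = 0.5155 I₀ · cos²(75°) = 0.03453 I₀.
Transmitted fraction = 0.03453.

≈ 0.0345 I₀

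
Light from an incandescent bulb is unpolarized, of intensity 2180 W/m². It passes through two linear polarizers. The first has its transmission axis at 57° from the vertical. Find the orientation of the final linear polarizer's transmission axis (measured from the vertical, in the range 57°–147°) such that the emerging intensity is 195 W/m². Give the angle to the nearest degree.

Unpolarized light through the first polarizer → I₁ = ½ I₀, now polarized at 57°.
Target fraction: 195 / 2180 W/m² = 0.08945 of I₀.
Need I₂/I₀ = 0.08945, so cos²(θ − 57°) = 0.08945 / 0.5 = 0.1789.
θ − 57° = arccos(√0.1789) = 65.0°, giving θ ≈ 57 + 65.0 = 122.0°.

θ ≈ 122°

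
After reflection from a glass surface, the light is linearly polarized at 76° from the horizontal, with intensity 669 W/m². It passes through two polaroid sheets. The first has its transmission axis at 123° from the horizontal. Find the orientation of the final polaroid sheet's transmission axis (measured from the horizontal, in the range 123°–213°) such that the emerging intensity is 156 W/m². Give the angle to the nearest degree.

I₁ = I₀ cos²(123° − 76°) = I₀ cos²(47°) = 0.4651 I₀.
Target fraction: 156 / 669 W/m² = 0.2332 of I₀.
Need I₂/I₀ = 0.2332, so cos²(θ − 123°) = 0.2332 / 0.4651 = 0.5013.
θ − 123° = arccos(√0.5013) = 44.9°, giving θ ≈ 123 + 44.9 = 167.9°.

θ ≈ 168°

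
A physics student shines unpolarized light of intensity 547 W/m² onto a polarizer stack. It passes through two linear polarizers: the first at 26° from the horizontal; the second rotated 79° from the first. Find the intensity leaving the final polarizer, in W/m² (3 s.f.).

I ≈ 9.96 W/m²

Unpolarized light through the first polarizer → I₁ = 547 W/m²/2 = 273.5 W/m², polarized at 26°.
I₂ = I₁ · cos²(79°) = 273.5 · 0.03641 = 9.958 W/m².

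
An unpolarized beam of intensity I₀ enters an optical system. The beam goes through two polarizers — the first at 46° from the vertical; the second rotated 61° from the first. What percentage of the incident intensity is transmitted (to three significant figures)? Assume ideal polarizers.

Unpolarized light through the first polarizer → I₁ = ½ I₀, now polarized at 46°.
I₂ = I₁ cos²(61°) = 0.5 · 0.235 I₀ = 0.1175 I₀.
That is 11.75% of the incident intensity.

≈ 11.8%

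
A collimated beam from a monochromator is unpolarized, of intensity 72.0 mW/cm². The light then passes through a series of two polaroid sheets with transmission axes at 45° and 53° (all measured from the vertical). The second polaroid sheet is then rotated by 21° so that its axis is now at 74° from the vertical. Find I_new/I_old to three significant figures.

Before rotation:
Unpolarized light through the first polarizer → I₁ = ½ I₀, now polarized at 45°.
I₂ = I₁ cos²(53° − 45°) = 0.5 I₀ · cos²(8°) = 0.4903 I₀.
After rotation:
Unpolarized light through the first polarizer → I₁ = ½ I₀, now polarized at 45°.
I₂ = I₁ cos²(74° − 45°) = 0.5 I₀ · cos²(29°) = 0.3825 I₀.
Ratio = 0.3825 / 0.4903 = 0.7801.

I_new/I_old ≈ 0.780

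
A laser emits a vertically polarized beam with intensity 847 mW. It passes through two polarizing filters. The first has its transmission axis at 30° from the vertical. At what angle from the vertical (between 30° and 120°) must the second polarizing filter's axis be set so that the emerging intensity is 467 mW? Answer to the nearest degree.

By Malus's law, I₁ = I₀ cos²(30° − 0°) = I₀ cos²(30°) = 0.75 I₀.
Target fraction: 467 / 847 mW = 0.5514 of I₀.
Need I₂/I₀ = 0.5514, so cos²(θ − 30°) = 0.5514 / 0.75 = 0.7351.
θ − 30° = arccos(√0.7351) = 31.0°, giving θ ≈ 30 + 31.0 = 61.0°.

θ ≈ 61°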